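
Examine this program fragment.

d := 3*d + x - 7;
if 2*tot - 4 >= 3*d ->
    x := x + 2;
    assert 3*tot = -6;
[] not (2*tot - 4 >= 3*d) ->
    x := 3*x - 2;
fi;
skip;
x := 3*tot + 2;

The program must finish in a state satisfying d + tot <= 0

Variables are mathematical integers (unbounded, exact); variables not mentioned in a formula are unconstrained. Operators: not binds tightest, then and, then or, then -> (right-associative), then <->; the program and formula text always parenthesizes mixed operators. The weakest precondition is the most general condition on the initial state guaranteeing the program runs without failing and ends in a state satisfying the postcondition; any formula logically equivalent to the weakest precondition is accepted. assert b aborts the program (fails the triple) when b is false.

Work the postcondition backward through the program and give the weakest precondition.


Working backward. After the program, d + tot <= 0 must hold.
Before x := 3*tot + 2: d + tot <= 0
Before skip: d + tot <= 0
Then branch requires 3*tot = -6 and d + tot <= 0; else branch requires d + tot <= 0.
Before the if: (2*tot >= 3*d + 4 -> (3*tot = -6 and d + tot <= 0)) and ((not (2*tot >= 3*d + 4)) -> d + tot <= 0)
Before d := 3*d + x - 7: (2*tot >= 9*d + 3*x - 17 -> (3*tot = -6 and 3*d + tot + x <= 7)) and ((not (2*tot >= 9*d + 3*x - 17)) -> 3*d + tot + x <= 7)
Answer: WP = (2*tot >= 9*d + 3*x - 17 -> (3*tot = -6 and 3*d + tot + x <= 7)) and ((not (2*tot >= 9*d + 3*x - 17)) -> 3*d + tot + x <= 7)


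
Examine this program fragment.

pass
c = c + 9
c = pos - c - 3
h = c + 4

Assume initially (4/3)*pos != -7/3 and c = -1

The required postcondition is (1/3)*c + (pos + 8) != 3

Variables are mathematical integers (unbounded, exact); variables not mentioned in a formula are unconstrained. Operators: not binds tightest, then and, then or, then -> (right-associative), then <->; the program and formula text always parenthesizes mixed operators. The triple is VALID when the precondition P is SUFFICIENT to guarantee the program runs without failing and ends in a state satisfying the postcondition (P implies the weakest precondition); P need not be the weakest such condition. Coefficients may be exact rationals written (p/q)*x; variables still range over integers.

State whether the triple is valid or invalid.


Working backward. After the program, the postcondition (1/3)*c + (pos + 8) != 3 must hold; in canonical form it is (1/3)*c + pos != -5.
Before h := c + 4: (1/3)*c + pos != -5
Before c := pos - c - 3: (4/3)*pos != (1/3)*c - 4
Before c := c + 9: (4/3)*pos != (1/3)*c - 1
Before skip: (4/3)*pos != (1/3)*c - 1
The weakest precondition is (4/3)*pos != (1/3)*c - 1.
Check whether (4/3)*pos != -7/3 and c = -1 implies it.
Countermodel: at the initial state c = -1, pos = -1, the precondition holds but the weakest precondition fails.
Answer: invalid


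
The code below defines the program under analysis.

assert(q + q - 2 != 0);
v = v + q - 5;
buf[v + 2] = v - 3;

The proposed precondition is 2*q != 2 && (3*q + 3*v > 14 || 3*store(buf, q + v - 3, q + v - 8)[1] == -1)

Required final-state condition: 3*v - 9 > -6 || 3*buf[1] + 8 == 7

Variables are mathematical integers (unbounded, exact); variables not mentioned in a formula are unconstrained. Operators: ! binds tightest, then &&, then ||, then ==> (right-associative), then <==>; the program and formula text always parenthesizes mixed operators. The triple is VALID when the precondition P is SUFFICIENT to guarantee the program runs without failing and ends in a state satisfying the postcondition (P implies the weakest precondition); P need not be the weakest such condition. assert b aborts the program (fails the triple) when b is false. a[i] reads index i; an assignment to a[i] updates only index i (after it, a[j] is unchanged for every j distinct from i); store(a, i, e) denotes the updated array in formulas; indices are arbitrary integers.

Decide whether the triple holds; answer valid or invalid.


Working backward. After the program, the postcondition 3*v - 9 > -6 || 3*buf[1] + 8 == 7 must hold; in canonical form it is 3*v > 3 || 3*buf[1] == -1.
Before buf[v + 2] := v - 3: 3*v > 3 || 3*store(buf, v + 2, v - 3)[1] == -1
Before v := v + q - 5: 3*q + 3*v > 18 || 3*store(buf, q + v - 3, q + v - 8)[1] == -1
Before assert q + q - 2 != 0: 2*q != 2 && (3*q + 3*v > 18 || 3*store(buf, q + v - 3, q + v - 8)[1] == -1)
The weakest precondition is 2*q != 2 && (3*q + 3*v > 18 || 3*store(buf, q + v - 3, q + v - 8)[1] == -1).
Check whether 2*q != 2 && (3*q + 3*v > 14 || 3*store(buf, q + v - 3, q + v - 8)[1] == -1) implies it.
Countermodel: at the initial state buf = {[1] = 0, [2] = 0, elsewhere 0}, q = 0, v = 5, the precondition holds but the weakest precondition fails.
Answer: invalid


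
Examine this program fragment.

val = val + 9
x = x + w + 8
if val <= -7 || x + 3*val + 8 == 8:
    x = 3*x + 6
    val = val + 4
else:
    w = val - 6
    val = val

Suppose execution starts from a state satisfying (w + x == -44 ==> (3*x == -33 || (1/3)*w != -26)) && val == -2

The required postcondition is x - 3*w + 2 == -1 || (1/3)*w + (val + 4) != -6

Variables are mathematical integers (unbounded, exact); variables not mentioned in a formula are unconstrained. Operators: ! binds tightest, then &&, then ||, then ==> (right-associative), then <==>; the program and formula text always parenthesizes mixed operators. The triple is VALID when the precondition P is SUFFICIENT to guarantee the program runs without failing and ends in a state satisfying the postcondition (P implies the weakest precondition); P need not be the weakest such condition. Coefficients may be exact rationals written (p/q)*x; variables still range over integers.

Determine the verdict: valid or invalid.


Working backward. After the program, the postcondition x - 3*w + 2 == -1 || (1/3)*w + (val + 4) != -6 must hold; in canonical form it is x == 3*w - 3 || val + (1/3)*w != -10.
Then branch requires 3*x == 3*w - 9 || val + (1/3)*w != -14; else branch requires x == 3*val - 21 || (4/3)*val != -8.
Before the if: ((val <= -7 || 3*val + x == 0) ==> (3*x == 3*w - 9 || val + (1/3)*w != -14)) && ((!(val <= -7 || 3*val + x == 0)) ==> (x == 3*val - 21 || (4/3)*val != -8))
Before x := x + w + 8: ((val <= -7 || 3*val + w + x == -8) ==> (3*x == -33 || val + (1/3)*w != -14)) && ((!(val <= -7 || 3*val + w + x == -8)) ==> (w + x == 3*val - 29 || (4/3)*val != -8))
Before val := val + 9: ((val <= -16 || 3*val + w + x == -35) ==> (3*x == -33 || val + (1/3)*w != -23)) && ((!(val <= -16 || 3*val + w + x == -35)) ==> (w + x == 3*val - 2 || (4/3)*val != -20))
The weakest precondition is ((val <= -16 || 3*val + w + x == -35) ==> (3*x == -33 || val + (1/3)*w != -23)) && ((!(val <= -16 || 3*val + w + x == -35)) ==> (w + x == 3*val - 2 || (4/3)*val != -20)).
Check whether (w + x == -44 ==> (3*x == -33 || (1/3)*w != -26)) && val == -2 implies it.
Countermodel: at the initial state val = -2, w = -63, x = 34, the precondition holds but the weakest precondition fails.
Answer: invalid


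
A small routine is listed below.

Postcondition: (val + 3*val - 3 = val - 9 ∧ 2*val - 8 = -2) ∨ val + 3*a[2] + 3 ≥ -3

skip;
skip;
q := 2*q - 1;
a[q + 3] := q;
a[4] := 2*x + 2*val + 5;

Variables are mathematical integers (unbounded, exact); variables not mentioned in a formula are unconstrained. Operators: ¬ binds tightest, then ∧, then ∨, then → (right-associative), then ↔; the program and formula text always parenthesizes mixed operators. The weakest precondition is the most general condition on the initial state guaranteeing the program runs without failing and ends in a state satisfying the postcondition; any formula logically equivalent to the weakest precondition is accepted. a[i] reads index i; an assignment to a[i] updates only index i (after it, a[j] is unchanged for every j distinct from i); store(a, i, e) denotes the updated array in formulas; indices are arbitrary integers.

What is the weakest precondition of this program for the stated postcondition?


Working backward. After the program, the postcondition (val + 3*val - 3 = val - 9 ∧ 2*val - 8 = -2) ∨ val + 3*a[2] + 3 ≥ -3 must hold; in canonical form it is (3*val = -6 ∧ 2*val = 6) ∨ 3*a[2] + val ≥ -6.
Before a[4] := 2*x + 2*val + 5: (3*val = -6 ∧ 2*val = 6) ∨ 3*a[2] + val ≥ -6
Before a[q + 3] := q: (3*val = -6 ∧ 2*val = 6) ∨ 3*store(a, q + 3, q)[2] + val ≥ -6
Before q := 2*q - 1: (3*val = -6 ∧ 2*val = 6) ∨ 3*store(a, 2*q + 2, 2*q - 1)[2] + val ≥ -6
Before skip: (3*val = -6 ∧ 2*val = 6) ∨ 3*store(a, 2*q + 2, 2*q - 1)[2] + val ≥ -6
Before skip: (3*val = -6 ∧ 2*val = 6) ∨ 3*store(a, 2*q + 2, 2*q - 1)[2] + val ≥ -6
Answer: WP = (3*val = -6 ∧ 2*val = 6) ∨ 3*store(a, 2*q + 2, 2*q - 1)[2] + val ≥ -6


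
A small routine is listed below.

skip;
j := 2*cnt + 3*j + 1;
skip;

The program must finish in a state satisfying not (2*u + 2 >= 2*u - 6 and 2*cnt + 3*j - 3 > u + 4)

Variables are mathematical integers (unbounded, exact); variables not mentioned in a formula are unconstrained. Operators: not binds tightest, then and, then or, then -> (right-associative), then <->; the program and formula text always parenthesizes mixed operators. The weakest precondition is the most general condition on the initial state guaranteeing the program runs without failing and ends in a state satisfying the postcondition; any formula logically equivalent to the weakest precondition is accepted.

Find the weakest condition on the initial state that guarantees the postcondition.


Working backward. After the program, the postcondition not (2*u + 2 >= 2*u - 6 and 2*cnt + 3*j - 3 > u + 4) must hold; in canonical form it is not (2*cnt + 3*j > u + 7).
Before skip: not (2*cnt + 3*j > u + 7)
Before j := 2*cnt + 3*j + 1: not (8*cnt + 9*j > u + 4)
Before skip: not (8*cnt + 9*j > u + 4)
Answer: WP = not (8*cnt + 9*j > u + 4)


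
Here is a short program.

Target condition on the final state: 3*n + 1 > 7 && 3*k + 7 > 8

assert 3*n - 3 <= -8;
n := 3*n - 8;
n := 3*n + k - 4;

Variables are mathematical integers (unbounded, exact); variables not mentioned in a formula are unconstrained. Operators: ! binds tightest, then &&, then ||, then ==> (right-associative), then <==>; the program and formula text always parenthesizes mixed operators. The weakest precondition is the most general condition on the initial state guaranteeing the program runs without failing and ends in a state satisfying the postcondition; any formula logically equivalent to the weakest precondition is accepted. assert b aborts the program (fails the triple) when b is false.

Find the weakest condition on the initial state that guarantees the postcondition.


Working backward. After the program, the postcondition 3*n + 1 > 7 && 3*k + 7 > 8 must hold; in canonical form it is 3*n > 6 && 3*k > 1.
Before n := 3*n + k - 4: 3*k + 9*n > 18 && 3*k > 1
Before n := 3*n - 8: 3*k + 27*n > 90 && 3*k > 1
Before assert 3*n - 3 <= -8: 3*n <= -5 && 3*k + 27*n > 90 && 3*k > 1
Answer: WP = 3*n <= -5 && 3*k + 27*n > 90 && 3*k > 1


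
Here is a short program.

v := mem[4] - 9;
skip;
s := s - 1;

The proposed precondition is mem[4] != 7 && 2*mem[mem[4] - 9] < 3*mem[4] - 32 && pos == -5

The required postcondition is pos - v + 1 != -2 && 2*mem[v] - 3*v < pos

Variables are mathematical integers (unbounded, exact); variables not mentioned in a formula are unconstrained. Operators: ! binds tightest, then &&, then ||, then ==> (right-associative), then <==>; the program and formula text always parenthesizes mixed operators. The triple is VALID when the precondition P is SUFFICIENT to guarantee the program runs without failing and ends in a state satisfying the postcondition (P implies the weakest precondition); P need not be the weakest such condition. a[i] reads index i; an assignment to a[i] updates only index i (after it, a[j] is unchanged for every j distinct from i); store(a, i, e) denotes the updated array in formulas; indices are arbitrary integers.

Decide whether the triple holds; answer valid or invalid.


Working backward. After the program, the postcondition pos - v + 1 != -2 && 2*mem[v] - 3*v < pos must hold; in canonical form it is pos != v - 3 && 2*mem[v] < pos + 3*v.
Before s := s - 1: pos != v - 3 && 2*mem[v] < pos + 3*v
Before skip: pos != v - 3 && 2*mem[v] < pos + 3*v
Before v := mem[4] - 9: pos != mem[4] - 12 && 2*mem[mem[4] - 9] < 3*mem[4] + pos - 27
The weakest precondition is pos != mem[4] - 12 && 2*mem[mem[4] - 9] < 3*mem[4] + pos - 27.
Check whether mem[4] != 7 && 2*mem[mem[4] - 9] < 3*mem[4] - 32 && pos == -5 implies it.
Every state satisfying the precondition satisfies the weakest precondition: the implication holds.
Answer: valid


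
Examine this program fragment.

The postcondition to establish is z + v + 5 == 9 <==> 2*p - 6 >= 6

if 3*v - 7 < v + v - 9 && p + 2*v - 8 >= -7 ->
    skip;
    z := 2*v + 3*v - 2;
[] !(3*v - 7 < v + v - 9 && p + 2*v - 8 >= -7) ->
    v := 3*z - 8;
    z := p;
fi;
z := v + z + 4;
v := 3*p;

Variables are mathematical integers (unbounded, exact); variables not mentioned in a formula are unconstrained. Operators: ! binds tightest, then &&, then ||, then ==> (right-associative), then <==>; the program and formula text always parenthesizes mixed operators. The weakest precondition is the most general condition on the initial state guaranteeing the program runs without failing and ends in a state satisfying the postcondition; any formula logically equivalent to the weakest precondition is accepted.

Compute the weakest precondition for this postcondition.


Working backward. After the program, the postcondition z + v + 5 == 9 <==> 2*p - 6 >= 6 must hold; in canonical form it is v + z == 4 <==> 2*p >= 12.
Before v := 3*p: 3*p + z == 4 <==> 2*p >= 12
Before z := v + z + 4: 3*p + v + z == 0 <==> 2*p >= 12
Then branch requires 3*p + 6*v == 2 <==> 2*p >= 12; else branch requires 4*p + 3*z == 8 <==> 2*p >= 12.
Before the if: ((v < -2 && p + 2*v >= 1) ==> (3*p + 6*v == 2 <==> 2*p >= 12)) && ((!(v < -2 && p + 2*v >= 1)) ==> (4*p + 3*z == 8 <==> 2*p >= 12))
Answer: WP = ((v < -2 && p + 2*v >= 1) ==> (3*p + 6*v == 2 <==> 2*p >= 12)) && ((!(v < -2 && p + 2*v >= 1)) ==> (4*p + 3*z == 8 <==> 2*p >= 12))


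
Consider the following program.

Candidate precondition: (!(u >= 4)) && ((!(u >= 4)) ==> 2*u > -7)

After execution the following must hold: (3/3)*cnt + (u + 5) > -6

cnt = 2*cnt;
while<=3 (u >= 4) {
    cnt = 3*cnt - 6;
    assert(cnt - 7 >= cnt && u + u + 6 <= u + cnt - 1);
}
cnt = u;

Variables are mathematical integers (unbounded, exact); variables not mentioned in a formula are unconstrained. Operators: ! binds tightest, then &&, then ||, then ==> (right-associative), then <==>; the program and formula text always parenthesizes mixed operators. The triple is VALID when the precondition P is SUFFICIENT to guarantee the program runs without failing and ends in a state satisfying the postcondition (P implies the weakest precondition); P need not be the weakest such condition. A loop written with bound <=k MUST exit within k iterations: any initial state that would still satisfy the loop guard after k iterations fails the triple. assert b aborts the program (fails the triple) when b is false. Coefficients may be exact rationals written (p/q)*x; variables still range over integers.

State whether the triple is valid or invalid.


Working backward. After the program, the postcondition (3/3)*cnt + (u + 5) > -6 must hold; in canonical form it is cnt + u > -11.
Before cnt := u: 2*u > -11
Before the loop (bound <=3), unroll the exhaustion recursion (WP_0 = exit-now case; WP_j = one more guarded iteration, up to j = 3):
  WP_0: (!(u >= 4)) && 2*u > -11
  WP_1: (!(u >= 4)) && ((!(u >= 4)) ==> 2*u > -11)
  WP_2: (!(u >= 4)) && ((!(u >= 4)) ==> 2*u > -11)
  WP_3: (!(u >= 4)) && ((!(u >= 4)) ==> 2*u > -11)
So before the loop: (!(u >= 4)) && ((!(u >= 4)) ==> 2*u > -11)
Before cnt := 2*cnt: (!(u >= 4)) && ((!(u >= 4)) ==> 2*u > -11)
The weakest precondition is (!(u >= 4)) && ((!(u >= 4)) ==> 2*u > -11).
Check whether (!(u >= 4)) && ((!(u >= 4)) ==> 2*u > -7) implies it.
Every state satisfying the precondition satisfies the weakest precondition: the implication holds.
Answer: valid


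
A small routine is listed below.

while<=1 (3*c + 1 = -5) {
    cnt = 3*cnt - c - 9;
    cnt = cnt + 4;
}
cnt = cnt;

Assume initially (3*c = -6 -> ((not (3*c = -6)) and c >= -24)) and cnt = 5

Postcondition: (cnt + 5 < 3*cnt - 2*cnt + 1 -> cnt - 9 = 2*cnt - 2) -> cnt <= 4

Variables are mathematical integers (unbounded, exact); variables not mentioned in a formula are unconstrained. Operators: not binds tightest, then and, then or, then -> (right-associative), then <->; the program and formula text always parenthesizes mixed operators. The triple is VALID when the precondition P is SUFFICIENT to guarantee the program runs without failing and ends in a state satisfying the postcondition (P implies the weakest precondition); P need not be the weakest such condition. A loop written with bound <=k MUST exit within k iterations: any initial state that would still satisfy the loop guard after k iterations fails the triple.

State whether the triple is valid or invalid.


Working backward. After the program, the postcondition (cnt + 5 < 3*cnt - 2*cnt + 1 -> cnt - 9 = 2*cnt - 2) -> cnt <= 4 must hold; in canonical form it is cnt <= 4.
Before cnt := cnt: cnt <= 4
Before the loop (bound <=1), unroll the exhaustion recursion (WP_0 = exit-now case; WP_j = one more guarded iteration, up to j = 1):
  WP_0: (not (3*c = -6)) and cnt <= 4
  WP_1: (3*c = -6 -> ((not (3*c = -6)) and 3*cnt <= c + 9)) and ((not (3*c = -6)) -> cnt <= 4)
So before the loop: (3*c = -6 -> ((not (3*c = -6)) and 3*cnt <= c + 9)) and ((not (3*c = -6)) -> cnt <= 4)
The weakest precondition is (3*c = -6 -> ((not (3*c = -6)) and 3*cnt <= c + 9)) and ((not (3*c = -6)) -> cnt <= 4).
Check whether (3*c = -6 -> ((not (3*c = -6)) and c >= -24)) and cnt = 5 implies it.
Countermodel: at the initial state c = -1, cnt = 5, the precondition holds but the weakest precondition fails.
Answer: invalid


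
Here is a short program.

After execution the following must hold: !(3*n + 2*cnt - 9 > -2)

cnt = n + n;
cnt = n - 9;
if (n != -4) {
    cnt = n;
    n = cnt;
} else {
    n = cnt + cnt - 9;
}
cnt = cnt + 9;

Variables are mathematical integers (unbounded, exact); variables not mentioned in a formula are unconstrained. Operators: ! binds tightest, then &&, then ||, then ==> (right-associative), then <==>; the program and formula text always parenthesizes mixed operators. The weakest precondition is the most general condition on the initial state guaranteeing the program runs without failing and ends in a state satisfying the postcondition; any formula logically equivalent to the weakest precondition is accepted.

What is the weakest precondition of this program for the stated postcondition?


Working backward. After the program, the postcondition !(3*n + 2*cnt - 9 > -2) must hold; in canonical form it is !(2*cnt + 3*n > 7).
Before cnt := cnt + 9: !(2*cnt + 3*n > -11)
Then branch requires !(5*n > -11); else branch requires !(8*cnt > 16).
Before the if: (n != -4 ==> (!(5*n > -11))) && ((!(n != -4)) ==> (!(8*cnt > 16)))
Before cnt := n - 9: (n != -4 ==> (!(5*n > -11))) && ((!(n != -4)) ==> (!(8*n > 88)))
Before cnt := n + n: (n != -4 ==> (!(5*n > -11))) && ((!(n != -4)) ==> (!(8*n > 88)))
Answer: WP = (n != -4 ==> (!(5*n > -11))) && ((!(n != -4)) ==> (!(8*n > 88)))


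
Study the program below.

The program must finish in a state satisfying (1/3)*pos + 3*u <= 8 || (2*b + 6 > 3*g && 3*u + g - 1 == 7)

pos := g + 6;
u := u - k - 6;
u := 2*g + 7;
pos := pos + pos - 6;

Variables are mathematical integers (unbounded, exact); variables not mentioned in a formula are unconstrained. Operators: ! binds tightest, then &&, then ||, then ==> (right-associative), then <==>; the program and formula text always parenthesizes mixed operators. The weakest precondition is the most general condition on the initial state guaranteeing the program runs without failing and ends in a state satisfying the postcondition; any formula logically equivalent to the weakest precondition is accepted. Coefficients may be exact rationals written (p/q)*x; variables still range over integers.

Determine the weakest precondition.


Working backward. After the program, the postcondition (1/3)*pos + 3*u <= 8 || (2*b + 6 > 3*g && 3*u + g - 1 == 7) must hold; in canonical form it is (1/3)*pos + 3*u <= 8 || (2*b > 3*g - 6 && g + 3*u == 8).
Before pos := pos + pos - 6: (2/3)*pos + 3*u <= 10 || (2*b > 3*g - 6 && g + 3*u == 8)
Before u := 2*g + 7: 6*g + (2/3)*pos <= -11 || (2*b > 3*g - 6 && 7*g == -13)
Before u := u - k - 6: 6*g + (2/3)*pos <= -11 || (2*b > 3*g - 6 && 7*g == -13)
Before pos := g + 6: (20/3)*g <= -15 || (2*b > 3*g - 6 && 7*g == -13)
Answer: WP = (20/3)*g <= -15 || (2*b > 3*g - 6 && 7*g == -13)


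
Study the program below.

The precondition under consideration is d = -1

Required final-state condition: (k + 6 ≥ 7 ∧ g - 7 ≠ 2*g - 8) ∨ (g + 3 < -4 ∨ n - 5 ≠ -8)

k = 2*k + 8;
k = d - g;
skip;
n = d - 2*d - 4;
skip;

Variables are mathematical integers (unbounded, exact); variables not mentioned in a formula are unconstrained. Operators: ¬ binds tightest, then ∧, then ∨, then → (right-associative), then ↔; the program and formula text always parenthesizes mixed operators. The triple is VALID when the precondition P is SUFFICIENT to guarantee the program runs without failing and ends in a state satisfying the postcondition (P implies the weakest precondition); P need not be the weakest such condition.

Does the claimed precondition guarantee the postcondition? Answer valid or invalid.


Working backward. After the program, the postcondition (k + 6 ≥ 7 ∧ g - 7 ≠ 2*g - 8) ∨ (g + 3 < -4 ∨ n - 5 ≠ -8) must hold; in canonical form it is (k ≥ 1 ∧ g ≠ 1) ∨ g < -7 ∨ n ≠ -3.
Before skip: (k ≥ 1 ∧ g ≠ 1) ∨ g < -7 ∨ n ≠ -3
Before n := d - 2*d - 4: (k ≥ 1 ∧ g ≠ 1) ∨ g < -7 ∨ d ≠ -1
Before skip: (k ≥ 1 ∧ g ≠ 1) ∨ g < -7 ∨ d ≠ -1
Before k := d - g: (d ≥ g + 1 ∧ g ≠ 1) ∨ g < -7 ∨ d ≠ -1
Before k := 2*k + 8: (d ≥ g + 1 ∧ g ≠ 1) ∨ g < -7 ∨ d ≠ -1
The weakest precondition is (d ≥ g + 1 ∧ g ≠ 1) ∨ g < -7 ∨ d ≠ -1.
Check whether d = -1 implies it.
Countermodel: at the initial state d = -1, g = 2, the precondition holds but the weakest precondition fails.
Answer: invalid


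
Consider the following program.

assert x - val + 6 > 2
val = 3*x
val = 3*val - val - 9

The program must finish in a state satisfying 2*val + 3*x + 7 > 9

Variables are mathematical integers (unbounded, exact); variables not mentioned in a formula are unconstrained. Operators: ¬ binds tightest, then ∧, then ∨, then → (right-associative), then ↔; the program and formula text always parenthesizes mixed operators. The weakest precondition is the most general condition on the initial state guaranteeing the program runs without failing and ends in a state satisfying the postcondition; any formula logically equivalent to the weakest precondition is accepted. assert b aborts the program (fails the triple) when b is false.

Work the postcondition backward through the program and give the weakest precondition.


Working backward. After the program, the postcondition 2*val + 3*x + 7 > 9 must hold; in canonical form it is 2*val + 3*x > 2.
Before val := 3*val - val - 9: 4*val + 3*x > 20
Before val := 3*x: 15*x > 20
Before assert x - val + 6 > 2: x > val - 4 ∧ 15*x > 20
Answer: WP = x > val - 4 ∧ 15*x > 20


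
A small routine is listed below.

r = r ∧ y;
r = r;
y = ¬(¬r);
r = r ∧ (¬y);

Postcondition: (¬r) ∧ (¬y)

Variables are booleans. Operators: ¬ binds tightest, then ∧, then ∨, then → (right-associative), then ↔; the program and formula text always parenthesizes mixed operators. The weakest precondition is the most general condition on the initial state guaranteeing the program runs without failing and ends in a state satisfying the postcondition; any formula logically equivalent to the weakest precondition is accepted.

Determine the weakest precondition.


Working backward. After the program, (¬r) ∧ (¬y) must hold.
Before r := r ∧ (¬y): (¬(r ∧ (¬y))) ∧ (¬y)
Before y := ¬(¬r): ¬r
Before r := r: ¬r
Before r := r ∧ y: ¬(r ∧ y)
Answer: WP = ¬(r ∧ y)


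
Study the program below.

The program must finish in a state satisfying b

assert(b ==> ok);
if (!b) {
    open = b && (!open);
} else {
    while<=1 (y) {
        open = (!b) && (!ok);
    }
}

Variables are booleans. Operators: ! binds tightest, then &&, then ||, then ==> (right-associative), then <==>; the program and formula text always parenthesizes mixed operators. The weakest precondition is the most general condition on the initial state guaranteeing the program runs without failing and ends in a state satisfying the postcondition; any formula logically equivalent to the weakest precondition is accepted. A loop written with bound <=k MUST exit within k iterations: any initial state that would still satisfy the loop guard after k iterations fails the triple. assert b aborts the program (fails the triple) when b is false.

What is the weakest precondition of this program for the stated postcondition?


Working backward. After the program, b must hold.
Then branch requires b; else branch requires (y ==> ((!y) && b)) && ((!y) ==> b).
Before the if: ((!b) ==> b) && (b ==> ((y ==> ((!y) && b)) && ((!y) ==> b)))
Before assert b ==> ok: (b ==> ok) && ((!b) ==> b) && (b ==> ((y ==> ((!y) && b)) && ((!y) ==> b)))
Answer: WP = (b ==> ok) && ((!b) ==> b) && (b ==> ((y ==> ((!y) && b)) && ((!y) ==> b)))


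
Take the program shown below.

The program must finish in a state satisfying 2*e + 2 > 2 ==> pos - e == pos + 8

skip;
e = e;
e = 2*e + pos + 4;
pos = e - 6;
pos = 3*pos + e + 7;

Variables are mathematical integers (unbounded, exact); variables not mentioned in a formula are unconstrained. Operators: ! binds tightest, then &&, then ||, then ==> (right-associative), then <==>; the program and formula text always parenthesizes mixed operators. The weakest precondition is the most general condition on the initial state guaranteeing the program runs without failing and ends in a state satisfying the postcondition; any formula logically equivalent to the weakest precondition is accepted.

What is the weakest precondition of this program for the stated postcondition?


Working backward. After the program, the postcondition 2*e + 2 > 2 ==> pos - e == pos + 8 must hold; in canonical form it is 2*e > 0 ==> e == -8.
Before pos := 3*pos + e + 7: 2*e > 0 ==> e == -8
Before pos := e - 6: 2*e > 0 ==> e == -8
Before e := 2*e + pos + 4: 4*e + 2*pos > -8 ==> 2*e + pos == -12
Before e := e: 4*e + 2*pos > -8 ==> 2*e + pos == -12
Before skip: 4*e + 2*pos > -8 ==> 2*e + pos == -12
Answer: WP = 4*e + 2*pos > -8 ==> 2*e + pos == -12


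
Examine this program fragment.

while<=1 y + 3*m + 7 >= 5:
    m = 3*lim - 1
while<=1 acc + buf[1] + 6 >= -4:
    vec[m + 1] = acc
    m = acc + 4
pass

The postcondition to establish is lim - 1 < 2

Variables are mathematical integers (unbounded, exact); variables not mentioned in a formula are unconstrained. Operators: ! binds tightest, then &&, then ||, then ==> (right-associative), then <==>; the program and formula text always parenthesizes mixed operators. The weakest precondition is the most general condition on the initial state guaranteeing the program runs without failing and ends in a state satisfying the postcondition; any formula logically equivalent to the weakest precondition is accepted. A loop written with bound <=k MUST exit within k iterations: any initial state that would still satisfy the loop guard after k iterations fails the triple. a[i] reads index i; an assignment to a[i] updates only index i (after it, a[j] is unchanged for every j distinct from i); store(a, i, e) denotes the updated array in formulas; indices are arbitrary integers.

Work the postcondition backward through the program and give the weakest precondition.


Working backward. After the program, the postcondition lim - 1 < 2 must hold; in canonical form it is lim < 3.
Before skip: lim < 3
Before the loop (bound <=1), unroll the exhaustion recursion (WP_0 = exit-now case; WP_j = one more guarded iteration, up to j = 1):
  WP_0: (!(buf[1] + acc >= -10)) && lim < 3
  WP_1: (buf[1] + acc >= -10 ==> ((!(buf[1] + acc >= -10)) && lim < 3)) && ((!(buf[1] + acc >= -10)) ==> lim < 3)
So before the loop: (buf[1] + acc >= -10 ==> ((!(buf[1] + acc >= -10)) && lim < 3)) && ((!(buf[1] + acc >= -10)) ==> lim < 3)
Before the loop (bound <=1), unroll the exhaustion recursion (WP_0 = exit-now case; WP_j = one more guarded iteration, up to j = 1):
  WP_0: (!(3*m + y >= -2)) && (buf[1] + acc >= -10 ==> ((!(buf[1] + acc >= -10)) && lim < 3)) && ((!(buf[1] + acc >= -10)) ==> lim < 3)
  WP_1: (3*m + y >= -2 ==> ((!(9*lim + y >= 1)) && (buf[1] + acc >= -10 ==> ((!(buf[1] + acc >= -10)) && lim < 3)) && ((!(buf[1] + acc >= -10)) ==> lim < 3))) && ((!(3*m + y >= -2)) ==> ((buf[1] + acc >= -10 ==> ((!(buf[1] + acc >= -10)) && lim < 3)) && ((!(buf[1] + acc >= -10)) ==> lim < 3)))
So before the loop: (3*m + y >= -2 ==> ((!(9*lim + y >= 1)) && (buf[1] + acc >= -10 ==> ((!(buf[1] + acc >= -10)) && lim < 3)) && ((!(buf[1] + acc >= -10)) ==> lim < 3))) && ((!(3*m + y >= -2)) ==> ((buf[1] + acc >= -10 ==> ((!(buf[1] + acc >= -10)) && lim < 3)) && ((!(buf[1] + acc >= -10)) ==> lim < 3)))
Answer: WP = (3*m + y >= -2 ==> ((!(9*lim + y >= 1)) && (buf[1] + acc >= -10 ==> ((!(buf[1] + acc >= -10)) && lim < 3)) && ((!(buf[1] + acc >= -10)) ==> lim < 3))) && ((!(3*m + y >= -2)) ==> ((buf[1] + acc >= -10 ==> ((!(buf[1] + acc >= -10)) && lim < 3)) && ((!(buf[1] + acc >= -10)) ==> lim < 3)))


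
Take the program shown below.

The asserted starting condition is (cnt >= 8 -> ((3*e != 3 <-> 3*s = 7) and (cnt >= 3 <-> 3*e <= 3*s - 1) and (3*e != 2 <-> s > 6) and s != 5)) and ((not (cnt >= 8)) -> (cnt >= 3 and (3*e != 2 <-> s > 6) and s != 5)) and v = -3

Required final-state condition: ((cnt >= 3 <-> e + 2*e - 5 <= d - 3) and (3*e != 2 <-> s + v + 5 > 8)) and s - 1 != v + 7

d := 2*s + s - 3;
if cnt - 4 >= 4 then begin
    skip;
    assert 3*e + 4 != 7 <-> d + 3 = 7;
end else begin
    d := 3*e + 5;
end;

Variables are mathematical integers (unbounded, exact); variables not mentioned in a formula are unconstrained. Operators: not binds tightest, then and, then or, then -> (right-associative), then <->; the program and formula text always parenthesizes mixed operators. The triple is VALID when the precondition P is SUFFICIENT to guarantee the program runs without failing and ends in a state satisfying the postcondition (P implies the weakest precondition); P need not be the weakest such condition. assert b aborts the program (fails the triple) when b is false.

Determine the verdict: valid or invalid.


Working backward. After the program, the postcondition ((cnt >= 3 <-> e + 2*e - 5 <= d - 3) and (3*e != 2 <-> s + v + 5 > 8)) and s - 1 != v + 7 must hold; in canonical form it is (cnt >= 3 <-> 3*e <= d + 2) and (3*e != 2 <-> s + v > 3) and s != v + 8.
Then branch requires (3*e != 3 <-> d = 4) and (cnt >= 3 <-> 3*e <= d + 2) and (3*e != 2 <-> s + v > 3) and s != v + 8; else branch requires cnt >= 3 and (3*e != 2 <-> s + v > 3) and s != v + 8.
Before the if: (cnt >= 8 -> ((3*e != 3 <-> d = 4) and (cnt >= 3 <-> 3*e <= d + 2) and (3*e != 2 <-> s + v > 3) and s != v + 8)) and ((not (cnt >= 8)) -> (cnt >= 3 and (3*e != 2 <-> s + v > 3) and s != v + 8))
Before d := 2*s + s - 3: (cnt >= 8 -> ((3*e != 3 <-> 3*s = 7) and (cnt >= 3 <-> 3*e <= 3*s - 1) and (3*e != 2 <-> s + v > 3) and s != v + 8)) and ((not (cnt >= 8)) -> (cnt >= 3 and (3*e != 2 <-> s + v > 3) and s != v + 8))
The weakest precondition is (cnt >= 8 -> ((3*e != 3 <-> 3*s = 7) and (cnt >= 3 <-> 3*e <= 3*s - 1) and (3*e != 2 <-> s + v > 3) and s != v + 8)) and ((not (cnt >= 8)) -> (cnt >= 3 and (3*e != 2 <-> s + v > 3) and s != v + 8)).
Check whether (cnt >= 8 -> ((3*e != 3 <-> 3*s = 7) and (cnt >= 3 <-> 3*e <= 3*s - 1) and (3*e != 2 <-> s > 6) and s != 5)) and ((not (cnt >= 8)) -> (cnt >= 3 and (3*e != 2 <-> s > 6) and s != 5)) and v = -3 implies it.
Every state satisfying the precondition satisfies the weakest precondition: the implication holds.
Answer: valid


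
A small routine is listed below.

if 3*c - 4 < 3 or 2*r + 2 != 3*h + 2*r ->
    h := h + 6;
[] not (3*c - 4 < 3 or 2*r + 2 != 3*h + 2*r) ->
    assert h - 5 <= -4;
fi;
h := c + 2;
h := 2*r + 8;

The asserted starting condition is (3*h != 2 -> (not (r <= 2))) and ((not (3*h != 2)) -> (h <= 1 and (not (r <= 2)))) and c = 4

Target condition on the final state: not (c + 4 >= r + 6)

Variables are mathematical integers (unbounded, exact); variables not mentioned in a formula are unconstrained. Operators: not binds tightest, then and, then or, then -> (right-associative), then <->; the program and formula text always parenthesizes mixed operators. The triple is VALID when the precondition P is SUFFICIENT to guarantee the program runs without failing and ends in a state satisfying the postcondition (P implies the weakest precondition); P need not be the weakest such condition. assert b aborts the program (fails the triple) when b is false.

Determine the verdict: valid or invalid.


Working backward. After the program, the postcondition not (c + 4 >= r + 6) must hold; in canonical form it is not (c >= r + 2).
Before h := 2*r + 8: not (c >= r + 2)
Before h := c + 2: not (c >= r + 2)
Then branch requires not (c >= r + 2); else branch requires h <= 1 and (not (c >= r + 2)).
Before the if: ((3*c < 7 or 3*h != 2) -> (not (c >= r + 2))) and ((not (3*c < 7 or 3*h != 2)) -> (h <= 1 and (not (c >= r + 2))))
The weakest precondition is ((3*c < 7 or 3*h != 2) -> (not (c >= r + 2))) and ((not (3*c < 7 or 3*h != 2)) -> (h <= 1 and (not (c >= r + 2)))).
Check whether (3*h != 2 -> (not (r <= 2))) and ((not (3*h != 2)) -> (h <= 1 and (not (r <= 2)))) and c = 4 implies it.
Every state satisfying the precondition satisfies the weakest precondition: the implication holds.
Answer: valid


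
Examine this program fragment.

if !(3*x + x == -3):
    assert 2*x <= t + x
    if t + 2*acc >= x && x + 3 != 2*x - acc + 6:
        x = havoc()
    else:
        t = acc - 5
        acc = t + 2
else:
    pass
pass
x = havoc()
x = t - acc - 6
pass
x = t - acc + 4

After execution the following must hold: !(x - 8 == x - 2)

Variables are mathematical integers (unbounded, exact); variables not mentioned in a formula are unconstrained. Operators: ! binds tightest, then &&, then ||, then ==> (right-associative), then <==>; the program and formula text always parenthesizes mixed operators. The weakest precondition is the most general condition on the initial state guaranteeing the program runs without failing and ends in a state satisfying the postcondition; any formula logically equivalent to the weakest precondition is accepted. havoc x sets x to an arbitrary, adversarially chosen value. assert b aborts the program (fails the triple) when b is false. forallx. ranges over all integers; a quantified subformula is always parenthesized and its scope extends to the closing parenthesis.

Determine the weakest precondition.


Working backward. After the program, the postcondition !(x - 8 == x - 2) must hold; in canonical form it is true.
Before x := t - acc + 4: true
Before skip: true
Before x := t - acc - 6: true
Before havoc x: true
Before skip: true
Then branch requires x <= t; else branch requires true.
Before the if: (!(4*x == -3)) ==> x <= t
Answer: WP = (!(4*x == -3)) ==> x <= t


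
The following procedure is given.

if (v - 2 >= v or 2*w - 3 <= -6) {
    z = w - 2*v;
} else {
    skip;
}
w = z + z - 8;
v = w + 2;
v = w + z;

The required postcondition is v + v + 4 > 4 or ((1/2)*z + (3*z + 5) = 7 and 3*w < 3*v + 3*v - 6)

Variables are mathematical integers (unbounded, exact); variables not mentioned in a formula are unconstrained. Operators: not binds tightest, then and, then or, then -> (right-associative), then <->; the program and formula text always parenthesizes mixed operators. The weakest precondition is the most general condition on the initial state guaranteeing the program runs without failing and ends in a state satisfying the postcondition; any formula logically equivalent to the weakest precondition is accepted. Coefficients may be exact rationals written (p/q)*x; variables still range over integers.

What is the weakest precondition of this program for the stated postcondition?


Working backward. After the program, the postcondition v + v + 4 > 4 or ((1/2)*z + (3*z + 5) = 7 and 3*w < 3*v + 3*v - 6) must hold; in canonical form it is 2*v > 0 or ((7/2)*z = 2 and 3*w < 6*v - 6).
Before v := w + z: 2*w + 2*z > 0 or ((7/2)*z = 2 and 3*w + 6*z > 6)
Before v := w + 2: 2*w + 2*z > 0 or ((7/2)*z = 2 and 3*w + 6*z > 6)
Before w := z + z - 8: 6*z > 16 or ((7/2)*z = 2 and 12*z > 30)
Then branch requires 6*w > 12*v + 16 or ((7/2)*w = 7*v + 2 and 12*w > 24*v + 30); else branch requires 6*z > 16 or ((7/2)*z = 2 and 12*z > 30).
Before the if: (2*w <= -3 -> (6*w > 12*v + 16 or ((7/2)*w = 7*v + 2 and 12*w > 24*v + 30))) and ((not (2*w <= -3)) -> (6*z > 16 or ((7/2)*z = 2 and 12*z > 30)))
Answer: WP = (2*w <= -3 -> (6*w > 12*v + 16 or ((7/2)*w = 7*v + 2 and 12*w > 24*v + 30))) and ((not (2*w <= -3)) -> (6*z > 16 or ((7/2)*z = 2 and 12*z > 30)))


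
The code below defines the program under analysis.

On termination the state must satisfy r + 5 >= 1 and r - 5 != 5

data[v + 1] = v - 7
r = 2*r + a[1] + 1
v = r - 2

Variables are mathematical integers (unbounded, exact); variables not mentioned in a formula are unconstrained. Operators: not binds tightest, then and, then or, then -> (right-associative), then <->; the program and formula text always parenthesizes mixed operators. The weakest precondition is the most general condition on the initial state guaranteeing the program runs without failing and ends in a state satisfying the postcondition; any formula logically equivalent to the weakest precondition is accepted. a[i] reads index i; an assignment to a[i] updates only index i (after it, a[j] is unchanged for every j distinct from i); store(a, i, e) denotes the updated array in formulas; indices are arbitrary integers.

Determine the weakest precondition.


Working backward. After the program, the postcondition r + 5 >= 1 and r - 5 != 5 must hold; in canonical form it is r >= -4 and r != 10.
Before v := r - 2: r >= -4 and r != 10
Before r := 2*r + a[1] + 1: a[1] + 2*r >= -5 and a[1] + 2*r != 9
Before data[v + 1] := v - 7: a[1] + 2*r >= -5 and a[1] + 2*r != 9
Answer: WP = a[1] + 2*r >= -5 and a[1] + 2*r != 9


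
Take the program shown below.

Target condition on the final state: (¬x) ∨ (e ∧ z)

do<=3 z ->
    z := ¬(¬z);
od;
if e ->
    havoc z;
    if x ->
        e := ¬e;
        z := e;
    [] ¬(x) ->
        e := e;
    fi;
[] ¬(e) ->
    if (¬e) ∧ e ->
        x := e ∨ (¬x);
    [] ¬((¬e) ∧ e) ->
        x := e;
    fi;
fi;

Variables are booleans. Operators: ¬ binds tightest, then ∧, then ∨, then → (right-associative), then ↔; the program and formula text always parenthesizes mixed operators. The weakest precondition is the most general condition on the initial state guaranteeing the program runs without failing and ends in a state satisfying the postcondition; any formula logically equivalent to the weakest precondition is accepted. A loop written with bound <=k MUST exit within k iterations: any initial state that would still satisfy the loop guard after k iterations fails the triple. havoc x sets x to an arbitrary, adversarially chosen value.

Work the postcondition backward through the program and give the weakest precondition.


Working backward. After the program, (¬x) ∨ (e ∧ z) must hold.
Then branch requires (x → ((¬x) ∨ (¬e))) ∧ ((¬x) → ((¬x) ∨ e)); else branch requires (¬e) ∨ (e ∧ z).
Before the if: (e → ((x → ((¬x) ∨ (¬e))) ∧ ((¬x) → ((¬x) ∨ e)))) ∧ ((¬e) → ((¬e) ∨ (e ∧ z)))
Before the loop (bound <=3), unroll the exhaustion recursion (WP_0 = exit-now case; WP_j = one more guarded iteration, up to j = 3):
  WP_0: (¬z) ∧ (e → ((x → ((¬x) ∨ (¬e))) ∧ ((¬x) → ((¬x) ∨ e)))) ∧ ((¬e) → ((¬e) ∨ (e ∧ z)))
  WP_1: (z → ((¬z) ∧ (e → ((x → ((¬x) ∨ (¬e))) ∧ ((¬x) → ((¬x) ∨ e)))) ∧ ((¬e) → ((¬e) ∨ (e ∧ z))))) ∧ ((¬z) → ((e → ((x → ((¬x) ∨ (¬e))) ∧ ((¬x) → ((¬x) ∨ e)))) ∧ ((¬e) → ((¬e) ∨ (e ∧ z)))))
  WP_2: (z → ((z → ((¬z) ∧ (e → ((x → ((¬x) ∨ (¬e))) ∧ ((¬x) → ((¬x) ∨ e)))) ∧ ((¬e) → ((¬e) ∨ (e ∧ z))))) ∧ ((¬z) → ((e → ((x → ((¬x) ∨ (¬e))) ∧ ((¬x) → ((¬x) ∨ e)))) ∧ ((¬e) → ((¬e) ∨ (e ∧ z))))))) ∧ ((¬z) → ((e → ((x → ((¬x) ∨ (¬e))) ∧ ((¬x) → ((¬x) ∨ e)))) ∧ ((¬e) → ((¬e) ∨ (e ∧ z)))))
  WP_3: (z → ((z → ((z → ((¬z) ∧ (e → ((x → ((¬x) ∨ (¬e))) ∧ ((¬x) → ((¬x) ∨ e)))) ∧ ((¬e) → ((¬e) ∨ (e ∧ z))))) ∧ ((¬z) → ((e → ((x → ((¬x) ∨ (¬e))) ∧ ((¬x) → ((¬x) ∨ e)))) ∧ ((¬e) → ((¬e) ∨ (e ∧ z))))))) ∧ ((¬z) → ((e → ((x → ((¬x) ∨ (¬e))) ∧ ((¬x) → ((¬x) ∨ e)))) ∧ ((¬e) → ((¬e) ∨ (e ∧ z))))))) ∧ ((¬z) → ((e → ((x → ((¬x) ∨ (¬e))) ∧ ((¬x) → ((¬x) ∨ e)))) ∧ ((¬e) → ((¬e) ∨ (e ∧ z)))))
So before the loop: (z → ((z → ((z → ((¬z) ∧ (e → ((x → ((¬x) ∨ (¬e))) ∧ ((¬x) → ((¬x) ∨ e)))) ∧ ((¬e) → ((¬e) ∨ (e ∧ z))))) ∧ ((¬z) → ((e → ((x → ((¬x) ∨ (¬e))) ∧ ((¬x) → ((¬x) ∨ e)))) ∧ ((¬e) → ((¬e) ∨ (e ∧ z))))))) ∧ ((¬z) → ((e → ((x → ((¬x) ∨ (¬e))) ∧ ((¬x) → ((¬x) ∨ e)))) ∧ ((¬e) → ((¬e) ∨ (e ∧ z))))))) ∧ ((¬z) → ((e → ((x → ((¬x) ∨ (¬e))) ∧ ((¬x) → ((¬x) ∨ e)))) ∧ ((¬e) → ((¬e) ∨ (e ∧ z)))))
Answer: WP = (z → ((z → ((z → ((¬z) ∧ (e → ((x → ((¬x) ∨ (¬e))) ∧ ((¬x) → ((¬x) ∨ e)))) ∧ ((¬e) → ((¬e) ∨ (e ∧ z))))) ∧ ((¬z) → ((e → ((x → ((¬x) ∨ (¬e))) ∧ ((¬x) → ((¬x) ∨ e)))) ∧ ((¬e) → ((¬e) ∨ (e ∧ z))))))) ∧ ((¬z) → ((e → ((x → ((¬x) ∨ (¬e))) ∧ ((¬x) → ((¬x) ∨ e)))) ∧ ((¬e) → ((¬e) ∨ (e ∧ z))))))) ∧ ((¬z) → ((e → ((x → ((¬x) ∨ (¬e))) ∧ ((¬x) → ((¬x) ∨ e)))) ∧ ((¬e) → ((¬e) ∨ (e ∧ z)))))
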